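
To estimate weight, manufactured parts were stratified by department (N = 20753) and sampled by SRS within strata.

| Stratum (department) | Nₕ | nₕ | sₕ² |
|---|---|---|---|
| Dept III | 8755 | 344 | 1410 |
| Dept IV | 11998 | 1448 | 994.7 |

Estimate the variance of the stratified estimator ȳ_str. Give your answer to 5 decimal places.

0.90271

Var(ȳ_str) = Σₕ Wₕ²(1 − fₕ)sₕ²/nₕ with Wₕ = Nₕ/N, N = 20753.
Dept III: Wₕ = 0.42186672; term = 0.42186672²·(1 − 0.03929183)·1410/344 = 0.70081386.
Dept IV: Wₕ = 0.57813328; term = 0.57813328²·(1 − 0.12068678)·994.7/1448 = 0.20189386.
Sum = 0.90270772.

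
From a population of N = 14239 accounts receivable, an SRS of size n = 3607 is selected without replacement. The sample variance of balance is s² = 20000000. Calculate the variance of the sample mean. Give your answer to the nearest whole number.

4140

Under SRS without replacement, Var(ȳ) = (1 − f)·s²/n with f = n/N = 3607/14239 = 0.25331835.
Var(ȳ) = (1 − 0.25331835)·20000000/3607 = 0.74668165·5544.7741 = 4140.181.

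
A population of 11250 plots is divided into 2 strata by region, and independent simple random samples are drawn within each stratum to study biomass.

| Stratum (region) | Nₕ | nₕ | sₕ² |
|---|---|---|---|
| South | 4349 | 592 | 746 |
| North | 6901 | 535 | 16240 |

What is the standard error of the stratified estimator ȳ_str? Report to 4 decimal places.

Var(ȳ_str) = Σₕ Wₕ²(1 − fₕ)sₕ²/nₕ with Wₕ = Nₕ/N, N = 11250.
South: Wₕ = 0.38657778; term = 0.38657778²·(1 − 0.13612325)·746/592 = 0.16268319.
North: Wₕ = 0.61342222; term = 0.61342222²·(1 − 0.07752500)·16240/535 = 10.53673.
Sum = 10.699413.
SE = √(10.699413) = 3.2710.

3.2710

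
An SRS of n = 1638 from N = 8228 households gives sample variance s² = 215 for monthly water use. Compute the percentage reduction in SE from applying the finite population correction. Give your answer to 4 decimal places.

10.5057

f = n/N = 1638/8228 = 0.19907632.
SE_no-fpc = √(s²/n) = 0.36229495; SE_fpc = √((1−f)s²/n) = 0.32423347.
Ratio = √(1−f) = 0.89494339. Reduction = 100·(1 − 0.89494339) = 10.5057%.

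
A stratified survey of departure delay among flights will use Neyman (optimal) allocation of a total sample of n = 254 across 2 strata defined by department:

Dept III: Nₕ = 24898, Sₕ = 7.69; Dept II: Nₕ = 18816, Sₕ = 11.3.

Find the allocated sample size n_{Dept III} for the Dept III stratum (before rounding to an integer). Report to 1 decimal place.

Neyman allocation: nₕ = n·NₕSₕ / Σⱼ NⱼSⱼ.
Σ NⱼSⱼ = 24898·7.69 + 18816·11.3 = 404086.42.
n_{Dept III} = 254·24898·7.69 / 404086.42 = 120.4.

120.4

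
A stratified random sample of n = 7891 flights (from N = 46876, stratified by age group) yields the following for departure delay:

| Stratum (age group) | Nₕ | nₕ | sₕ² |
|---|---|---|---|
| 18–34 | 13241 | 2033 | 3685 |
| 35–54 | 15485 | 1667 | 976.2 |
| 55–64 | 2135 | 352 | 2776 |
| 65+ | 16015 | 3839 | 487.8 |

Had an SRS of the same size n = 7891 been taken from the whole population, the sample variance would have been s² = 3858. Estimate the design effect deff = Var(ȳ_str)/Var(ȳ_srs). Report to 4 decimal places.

Var(ȳ_str) = Σ Wₕ²(1−fₕ)sₕ²/nₕ with Wₕ = Nₕ/46876:
  18–34: (13241/46876)²·(1−2033/13241)·3685/2033 = 0.12241875
  35–54: (15485/46876)²·(1−1667/15485)·976.2/1667 = 0.057024109
  55–64: (2135/46876)²·(1−352/2135)·2776/352 = 0.013662335
  65+: (16015/46876)²·(1−3839/16015)·487.8/3839 = 0.011275977
  → Var(ȳ_str) = 0.20438117.
Var(ȳ_srs) = (1 − 7891/46876)·3858/7891 = 0.40660917.
deff = 0.20438117 / 0.40660917 = 0.5026.

0.5026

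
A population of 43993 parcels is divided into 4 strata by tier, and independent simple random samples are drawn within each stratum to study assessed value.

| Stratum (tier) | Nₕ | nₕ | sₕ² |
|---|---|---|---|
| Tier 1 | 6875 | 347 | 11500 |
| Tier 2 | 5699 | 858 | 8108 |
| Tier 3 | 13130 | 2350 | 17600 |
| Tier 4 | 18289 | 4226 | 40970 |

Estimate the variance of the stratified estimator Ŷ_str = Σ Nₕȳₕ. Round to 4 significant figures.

5.302 × 10^9

Var(Ŷ_str) = Σₕ Nₕ²(1 − fₕ)sₕ²/nₕ.
Tier 1: 6875²·(1 − 347/6875)·11500/347 = 1.4873775 × 10^9.
Tier 2: 5699²·(1 − 858/5699)·8108/858 = 2.607115 × 10^8.
Tier 3: 13130²·(1 − 2350/13130)·17600/2350 = 1.0600547 × 10^9.
Tier 4: 18289²·(1 − 4226/18289)·40970/4226 = 2.4934715 × 10^9.
Sum = 5.3016152 × 10^9.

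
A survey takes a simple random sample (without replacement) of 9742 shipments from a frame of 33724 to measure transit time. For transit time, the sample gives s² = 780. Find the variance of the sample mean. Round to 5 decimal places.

0.05694

Under SRS without replacement, Var(ȳ) = (1 − f)·s²/n with f = n/N = 9742/33724 = 0.28887439.
Var(ȳ) = (1 − 0.28887439)·780/9742 = 0.71112561·0.080065695 = 0.056936766.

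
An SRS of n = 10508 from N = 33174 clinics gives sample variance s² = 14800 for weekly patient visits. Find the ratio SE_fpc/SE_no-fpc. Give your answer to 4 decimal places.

f = n/N = 10508/33174 = 0.31675408.
SE_no-fpc = √(s²/n) = 1.1867817; SE_fpc = √((1−f)s²/n) = 0.98097818.
Ratio = √(1−f) = 0.82658691.

0.8266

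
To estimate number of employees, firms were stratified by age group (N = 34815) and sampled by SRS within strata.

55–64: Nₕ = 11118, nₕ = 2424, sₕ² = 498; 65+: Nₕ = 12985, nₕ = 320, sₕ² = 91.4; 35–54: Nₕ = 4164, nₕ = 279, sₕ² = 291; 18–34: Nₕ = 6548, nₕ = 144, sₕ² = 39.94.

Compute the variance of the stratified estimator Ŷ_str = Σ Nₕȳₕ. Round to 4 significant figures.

Var(Ŷ_str) = Σₕ Nₕ²(1 − fₕ)sₕ²/nₕ.
55–64: 11118²·(1 − 2424/11118)·498/2424 = 1.9858344 × 10^7.
65+: 12985²·(1 − 320/12985)·91.4/320 = 4.6972467 × 10^7.
35–54: 4164²·(1 − 279/4164)·291/279 = 1.6872931 × 10^7.
18–34: 6548²·(1 − 144/6548)·39.94/144 = 1.1630692 × 10^7.
Sum = 9.5334434 × 10^7.

9.533 × 10^7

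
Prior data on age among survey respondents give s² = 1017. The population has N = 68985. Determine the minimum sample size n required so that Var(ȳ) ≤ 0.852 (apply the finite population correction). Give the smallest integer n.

1174

Without fpc, n₀ = s²/D = 1017/0.852 = 1193.6620.
With fpc, (1 − n/N)·s²/n ≤ D requires n ≥ n₀/(1 + n₀/N) = 1193.6620/(1 + 1193.6620/68985) = 1173.3591.
Rounding up, n = 1174.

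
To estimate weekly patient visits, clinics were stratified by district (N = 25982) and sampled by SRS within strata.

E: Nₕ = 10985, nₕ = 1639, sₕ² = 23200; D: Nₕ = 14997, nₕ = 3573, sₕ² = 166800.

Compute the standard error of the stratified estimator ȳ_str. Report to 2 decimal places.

3.74

Var(ȳ_str) = Σₕ Wₕ²(1 − fₕ)sₕ²/nₕ with Wₕ = Nₕ/N, N = 25982.
E: Wₕ = 0.42279270; term = 0.42279270²·(1 − 0.14920346)·23200/1639 = 2.1527307.
D: Wₕ = 0.57720730; term = 0.57720730²·(1 − 0.23824765)·166800/3573 = 11.847875.
Sum = 14.000606.
SE = √(14.000606) = 3.74.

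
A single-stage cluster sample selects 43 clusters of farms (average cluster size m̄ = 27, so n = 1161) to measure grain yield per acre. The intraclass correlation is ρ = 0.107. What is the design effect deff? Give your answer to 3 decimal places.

3.782

deff = 1 + (27 − 1)·0.107 = 1 + 2.782 = 3.782.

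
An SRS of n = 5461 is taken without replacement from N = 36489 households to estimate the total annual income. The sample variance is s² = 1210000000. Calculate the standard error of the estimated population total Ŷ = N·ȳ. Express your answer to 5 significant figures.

1.5839 × 10^7

Var(Ŷ) = N²·Var(ȳ) = N²·(1 − n/N)·s²/n.
f = 5461/36489 = 0.14966154; Var(ȳ) = 0.85033846·1210000000/5461 = 188410.46.
Var(Ŷ) = 36489² · 188410.46 = 2.5085856 × 10^14.
SE(Ŷ) = √(2.5085856 × 10^14) = 1.5839 × 10^7.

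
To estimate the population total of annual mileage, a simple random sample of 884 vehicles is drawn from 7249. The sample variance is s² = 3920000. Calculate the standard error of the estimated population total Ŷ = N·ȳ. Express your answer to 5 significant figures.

Var(Ŷ) = N²·Var(ȳ) = N²·(1 − n/N)·s²/n.
f = 884/7249 = 0.12194785; Var(ȳ) = 0.87805215·3920000/884 = 3893.6249.
Var(Ŷ) = 7249² · 3893.6249 = 2.0460221 × 10^11.
SE(Ŷ) = √(2.0460221 × 10^11) = 452330.

452330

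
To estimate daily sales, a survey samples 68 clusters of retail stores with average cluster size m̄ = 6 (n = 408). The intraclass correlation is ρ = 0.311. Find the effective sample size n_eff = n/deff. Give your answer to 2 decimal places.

deff = 1 + (6 − 1)·0.311 = 1 + 1.555 = 2.555.
n_eff = 408 / 2.555 = 159.69.

159.69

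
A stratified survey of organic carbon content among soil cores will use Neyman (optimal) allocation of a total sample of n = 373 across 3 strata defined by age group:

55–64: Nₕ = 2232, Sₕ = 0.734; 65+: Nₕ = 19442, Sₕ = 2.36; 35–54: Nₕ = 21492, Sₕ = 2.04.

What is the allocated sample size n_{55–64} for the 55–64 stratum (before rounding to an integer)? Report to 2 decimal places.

6.69

Neyman allocation: nₕ = n·NₕSₕ / Σⱼ NⱼSⱼ.
Σ NⱼSⱼ = 2232·0.734 + 19442·2.36 + 21492·2.04 = 91365.088.
n_{55–64} = 373·2232·0.734 / 91365.088 = 6.69.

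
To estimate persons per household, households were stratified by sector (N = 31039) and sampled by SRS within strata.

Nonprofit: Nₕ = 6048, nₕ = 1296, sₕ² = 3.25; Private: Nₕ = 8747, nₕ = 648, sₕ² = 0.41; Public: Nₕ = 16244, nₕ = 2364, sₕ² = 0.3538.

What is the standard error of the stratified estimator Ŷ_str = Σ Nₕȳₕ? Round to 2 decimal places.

Var(Ŷ_str) = Σₕ Nₕ²(1 − fₕ)sₕ²/nₕ.
Nonprofit: 6048²·(1 − 1296/6048)·3.25/1296 = 72072.
Private: 8747²·(1 − 648/8747)·0.41/648 = 44822.841.
Public: 16244²·(1 − 2364/16244)·0.3538/2364 = 33743.708.
Sum = 150638.55.
SE = √(150638.55) = 388.12.

388.12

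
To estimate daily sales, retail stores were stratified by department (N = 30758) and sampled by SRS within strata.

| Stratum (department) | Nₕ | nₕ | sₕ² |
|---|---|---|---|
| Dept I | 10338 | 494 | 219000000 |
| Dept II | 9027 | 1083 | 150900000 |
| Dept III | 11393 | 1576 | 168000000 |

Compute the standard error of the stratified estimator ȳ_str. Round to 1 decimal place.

266.2

Var(ȳ_str) = Σₕ Wₕ²(1 − fₕ)sₕ²/nₕ with Wₕ = Nₕ/N, N = 30758.
Dept I: Wₕ = 0.33610768; term = 0.33610768²·(1 − 0.04778487)·219000000/494 = 47688.001.
Dept II: Wₕ = 0.29348462; term = 0.29348462²·(1 − 0.11997341)·150900000/1083 = 10561.541.
Dept III: Wₕ = 0.37040770; term = 0.37040770²·(1 − 0.13833055)·168000000/1576 = 12602.415.
Sum = 70851.957.
SE = √(70851.957) = 266.2.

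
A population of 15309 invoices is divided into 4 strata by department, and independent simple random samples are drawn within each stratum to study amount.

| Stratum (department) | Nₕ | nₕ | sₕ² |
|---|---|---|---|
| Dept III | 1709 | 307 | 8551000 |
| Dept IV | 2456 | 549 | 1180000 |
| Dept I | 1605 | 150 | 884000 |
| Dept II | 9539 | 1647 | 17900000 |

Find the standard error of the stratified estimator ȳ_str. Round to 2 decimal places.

Var(ȳ_str) = Σₕ Wₕ²(1 − fₕ)sₕ²/nₕ with Wₕ = Nₕ/N, N = 15309.
Dept III: Wₕ = 0.11163368; term = 0.11163368²·(1 − 0.17963721)·8551000/307 = 284.75736.
Dept IV: Wₕ = 0.16042851; term = 0.16042851²·(1 − 0.22353420)·1180000/549 = 42.953155.
Dept I: Wₕ = 0.10484029; term = 0.10484029²·(1 − 0.09345794)·884000/150 = 58.722615.
Dept II: Wₕ = 0.62309752; term = 0.62309752²·(1 − 0.17265961)·17900000/1647 = 3491.0471.
Sum = 3877.4802.
SE = √(3877.4802) = 62.27.

62.27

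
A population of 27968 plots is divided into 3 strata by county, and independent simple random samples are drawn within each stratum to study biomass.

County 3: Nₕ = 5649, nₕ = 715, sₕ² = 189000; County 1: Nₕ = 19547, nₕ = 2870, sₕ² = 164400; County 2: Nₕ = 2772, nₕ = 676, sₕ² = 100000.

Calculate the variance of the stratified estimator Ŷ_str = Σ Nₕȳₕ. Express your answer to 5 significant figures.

Var(Ŷ_str) = Σₕ Nₕ²(1 − fₕ)sₕ²/nₕ.
County 3: 5649²·(1 − 715/5649)·189000/715 = 7.3676075 × 10^9.
County 1: 19547²·(1 − 2870/19547)·164400/2870 = 1.8673166 × 10^10.
County 2: 2772²·(1 − 676/2772)·100000/676 = 8.5948402 × 10^8.
Sum = 2.6900258 × 10^10.

2.6900 × 10^10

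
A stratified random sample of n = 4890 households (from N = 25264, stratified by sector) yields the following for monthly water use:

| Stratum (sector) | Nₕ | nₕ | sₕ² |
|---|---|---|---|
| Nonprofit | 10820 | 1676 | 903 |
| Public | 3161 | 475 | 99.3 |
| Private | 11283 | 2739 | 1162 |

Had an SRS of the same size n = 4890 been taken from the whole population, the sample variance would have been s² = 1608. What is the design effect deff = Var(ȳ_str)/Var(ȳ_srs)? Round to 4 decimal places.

0.5670

Var(ȳ_str) = Σ Wₕ²(1−fₕ)sₕ²/nₕ with Wₕ = Nₕ/25264:
  Nonprofit: (10820/25264)²·(1−1676/10820)·903/1676 = 0.083516635
  Public: (3161/25264)²·(1−475/3161)·99.3/475 = 0.0027808779
  Private: (11283/25264)²·(1−2739/11283)·1162/2739 = 0.064076045
  → Var(ȳ_str) = 0.15037356.
Var(ȳ_srs) = (1 − 4890/25264)·1608/4890 = 0.26518648.
deff = 0.15037356 / 0.26518648 = 0.5670.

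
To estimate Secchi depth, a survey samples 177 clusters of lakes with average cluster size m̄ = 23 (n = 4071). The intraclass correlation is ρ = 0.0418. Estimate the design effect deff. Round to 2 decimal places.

1.92

deff = 1 + (23 − 1)·0.0418 = 1 + 0.9196 = 1.9196.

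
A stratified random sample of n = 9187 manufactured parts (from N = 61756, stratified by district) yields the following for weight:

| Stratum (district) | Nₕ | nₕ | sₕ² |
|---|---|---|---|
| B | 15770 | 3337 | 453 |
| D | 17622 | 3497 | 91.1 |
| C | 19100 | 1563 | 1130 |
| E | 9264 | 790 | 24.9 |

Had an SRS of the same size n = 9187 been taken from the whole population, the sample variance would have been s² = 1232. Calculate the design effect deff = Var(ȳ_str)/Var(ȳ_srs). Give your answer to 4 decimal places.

Var(ȳ_str) = Σ Wₕ²(1−fₕ)sₕ²/nₕ with Wₕ = Nₕ/61756:
  B: (15770/61756)²·(1−3337/15770)·453/3337 = 0.0069789696
  D: (17622/61756)²·(1−3497/17622)·91.1/3497 = 0.0017002316
  C: (19100/61756)²·(1−1563/19100)·1130/1563 = 0.063496504
  E: (9264/61756)²·(1−790/9264)·24.9/790 = 6.4878522 × 10^-4
  → Var(ȳ_str) = 0.07282449.
Var(ȳ_srs) = (1 − 9187/61756)·1232/9187 = 0.11415306.
deff = 0.07282449 / 0.11415306 = 0.6380.

0.6380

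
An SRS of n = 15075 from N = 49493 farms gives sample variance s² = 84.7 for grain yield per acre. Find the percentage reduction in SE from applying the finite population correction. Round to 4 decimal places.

16.6087

f = n/N = 15075/49493 = 0.30458853.
SE_no-fpc = √(s²/n) = 0.074957146; SE_fpc = √((1−f)s²/n) = 0.062507765.
Ratio = √(1−f) = 0.83391335. Reduction = 100·(1 − 0.83391335) = 16.6087%.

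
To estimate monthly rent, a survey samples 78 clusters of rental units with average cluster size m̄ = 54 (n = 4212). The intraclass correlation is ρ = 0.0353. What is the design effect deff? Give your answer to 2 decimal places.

2.87

deff = 1 + (54 − 1)·0.0353 = 1 + 1.8709 = 2.8709.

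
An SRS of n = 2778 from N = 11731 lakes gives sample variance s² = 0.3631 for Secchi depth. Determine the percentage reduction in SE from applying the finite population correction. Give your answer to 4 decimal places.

f = n/N = 2778/11731 = 0.23680846.
SE_no-fpc = √(s²/n) = 0.011432653; SE_fpc = √((1−f)s²/n) = 0.0099876607.
Ratio = √(1−f) = 0.87360835. Reduction = 100·(1 − 0.87360835) = 12.6392%.

12.6392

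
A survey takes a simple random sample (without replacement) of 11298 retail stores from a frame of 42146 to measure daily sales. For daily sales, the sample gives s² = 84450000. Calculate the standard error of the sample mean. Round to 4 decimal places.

Under SRS without replacement, Var(ȳ) = (1 − f)·s²/n with f = n/N = 11298/42146 = 0.26806814.
Var(ȳ) = (1 − 0.26806814)·84450000/11298 = 0.73193186·7474.7743 = 5471.0254.
SE(ȳ) = √(5471.0254) = 73.9664.

73.9664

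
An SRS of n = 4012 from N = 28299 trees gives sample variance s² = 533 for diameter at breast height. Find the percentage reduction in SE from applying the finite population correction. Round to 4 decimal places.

f = n/N = 4012/28299 = 0.14177179.
SE_no-fpc = √(s²/n) = 0.36448792; SE_fpc = √((1−f)s²/n) = 0.33766382.
Ratio = √(1−f) = 0.92640607. Reduction = 100·(1 − 0.92640607) = 7.3594%.

7.3594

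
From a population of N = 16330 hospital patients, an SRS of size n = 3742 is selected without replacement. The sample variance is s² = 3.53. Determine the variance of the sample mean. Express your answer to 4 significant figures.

7.272 × 10^-4

Under SRS without replacement, Var(ȳ) = (1 − f)·s²/n with f = n/N = 3742/16330 = 0.22914881.
Var(ȳ) = (1 − 0.22914881)·3.53/3742 = 0.77085119·9.433458 × 10^-4 = 7.2717924 × 10^-4.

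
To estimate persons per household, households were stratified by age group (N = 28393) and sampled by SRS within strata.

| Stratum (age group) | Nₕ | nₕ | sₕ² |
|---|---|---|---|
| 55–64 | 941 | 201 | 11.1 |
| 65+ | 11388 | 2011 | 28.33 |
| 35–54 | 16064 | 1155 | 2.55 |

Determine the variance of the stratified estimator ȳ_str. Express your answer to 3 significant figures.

Var(ȳ_str) = Σₕ Wₕ²(1 − fₕ)sₕ²/nₕ with Wₕ = Nₕ/N, N = 28393.
55–64: Wₕ = 0.03314197; term = 0.03314197²·(1 − 0.21360255)·11.1/201 = 4.7700804 × 10^-5.
65+: Wₕ = 0.40108477; term = 0.40108477²·(1 − 0.17658939)·28.33/2011 = 0.0018660502.
35–54: Wₕ = 0.56577325; term = 0.56577325²·(1 − 0.07189990)·2.55/1155 = 6.5590032 × 10^-4.
Sum = 0.0025696513.

0.00257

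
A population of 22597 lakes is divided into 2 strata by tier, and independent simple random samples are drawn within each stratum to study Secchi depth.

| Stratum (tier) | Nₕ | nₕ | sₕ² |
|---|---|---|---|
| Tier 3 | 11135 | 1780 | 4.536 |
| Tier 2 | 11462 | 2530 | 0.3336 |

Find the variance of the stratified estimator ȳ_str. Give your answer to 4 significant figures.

Var(ȳ_str) = Σₕ Wₕ²(1 − fₕ)sₕ²/nₕ with Wₕ = Nₕ/N, N = 22597.
Tier 3: Wₕ = 0.49276453; term = 0.49276453²·(1 − 0.15985631)·4.536/1780 = 5.198589 × 10^-4.
Tier 2: Wₕ = 0.50723547; term = 0.50723547²·(1 − 0.22072937)·0.3336/2530 = 2.6437055 × 10^-5.
Sum = 5.4629596 × 10^-4.

5.463 × 10^-4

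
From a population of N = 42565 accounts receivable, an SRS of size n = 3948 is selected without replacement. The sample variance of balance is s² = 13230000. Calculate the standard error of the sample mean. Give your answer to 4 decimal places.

Under SRS without replacement, Var(ȳ) = (1 − f)·s²/n with f = n/N = 3948/42565 = 0.09275226.
Var(ȳ) = (1 − 0.09275226)·13230000/3948 = 0.90724774·3351.0638 = 3040.2451.
SE(ȳ) = √(3040.2451) = 55.1384.

55.1384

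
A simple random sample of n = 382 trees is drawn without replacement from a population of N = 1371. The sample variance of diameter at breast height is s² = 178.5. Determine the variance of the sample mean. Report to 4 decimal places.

Under SRS without replacement, Var(ȳ) = (1 − f)·s²/n with f = n/N = 382/1371 = 0.27862874.
Var(ȳ) = (1 − 0.27862874)·178.5/382 = 0.72137126·0.46727749 = 0.33708055.

0.3371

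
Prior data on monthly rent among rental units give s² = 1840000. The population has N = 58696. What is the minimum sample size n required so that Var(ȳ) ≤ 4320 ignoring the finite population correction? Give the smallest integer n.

Without fpc, n₀ = s²/D = 1840000/4320 = 425.9259.
Rounding up, n = 426.

426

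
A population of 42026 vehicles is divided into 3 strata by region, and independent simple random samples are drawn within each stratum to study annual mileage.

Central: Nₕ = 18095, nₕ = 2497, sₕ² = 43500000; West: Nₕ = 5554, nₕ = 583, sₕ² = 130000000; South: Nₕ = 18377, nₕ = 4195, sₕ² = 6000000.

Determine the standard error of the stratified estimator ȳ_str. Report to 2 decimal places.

80.50

Var(ȳ_str) = Σₕ Wₕ²(1 − fₕ)sₕ²/nₕ with Wₕ = Nₕ/N, N = 42026.
Central: Wₕ = 0.43056679; term = 0.43056679²·(1 − 0.13799392)·43500000/2497 = 2783.9543.
West: Wₕ = 0.13215628; term = 0.13215628²·(1 − 0.10496939)·130000000/583 = 3485.6865.
South: Wₕ = 0.43727692; term = 0.43727692²·(1 − 0.22827447)·6000000/4195 = 211.05482.
Sum = 6480.6956.
SE = √(6480.6956) = 80.50.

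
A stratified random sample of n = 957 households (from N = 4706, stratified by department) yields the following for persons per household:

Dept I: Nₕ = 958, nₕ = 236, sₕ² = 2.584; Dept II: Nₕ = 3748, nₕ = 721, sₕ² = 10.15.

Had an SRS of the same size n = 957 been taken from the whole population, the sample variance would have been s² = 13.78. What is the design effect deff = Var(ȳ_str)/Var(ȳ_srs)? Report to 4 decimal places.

0.6585

Var(ȳ_str) = Σ Wₕ²(1−fₕ)sₕ²/nₕ with Wₕ = Nₕ/4706:
  Dept I: (958/4706)²·(1−236/958)·2.584/236 = 3.419632 × 10^-4
  Dept II: (3748/4706)²·(1−721/3748)·10.15/721 = 0.0072117213
  → Var(ȳ_str) = 0.0075536845.
Var(ȳ_srs) = (1 − 957/4706)·13.78/957 = 0.011470987.
deff = 0.0075536845 / 0.011470987 = 0.6585.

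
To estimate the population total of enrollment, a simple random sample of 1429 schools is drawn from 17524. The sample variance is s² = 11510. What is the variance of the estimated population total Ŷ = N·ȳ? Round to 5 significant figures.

2.2718 × 10^9

Var(Ŷ) = N²·Var(ȳ) = N²·(1 − n/N)·s²/n.
f = 1429/17524 = 0.08154531; Var(ȳ) = 0.91845469·11510/1429 = 7.3977701.
Var(Ŷ) = 17524² · 7.3977701 = 2.2717855 × 10^9.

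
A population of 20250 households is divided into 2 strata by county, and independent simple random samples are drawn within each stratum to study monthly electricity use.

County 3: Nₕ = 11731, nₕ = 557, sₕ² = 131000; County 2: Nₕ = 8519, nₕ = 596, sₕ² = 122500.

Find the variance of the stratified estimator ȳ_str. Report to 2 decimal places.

Var(ȳ_str) = Σₕ Wₕ²(1 − fₕ)sₕ²/nₕ with Wₕ = Nₕ/N, N = 20250.
County 3: Wₕ = 0.57930864; term = 0.57930864²·(1 − 0.04748103)·131000/557 = 75.181285.
County 2: Wₕ = 0.42069136; term = 0.42069136²·(1 − 0.06996126)·122500/596 = 33.83125.
Sum = 109.01254.

109.01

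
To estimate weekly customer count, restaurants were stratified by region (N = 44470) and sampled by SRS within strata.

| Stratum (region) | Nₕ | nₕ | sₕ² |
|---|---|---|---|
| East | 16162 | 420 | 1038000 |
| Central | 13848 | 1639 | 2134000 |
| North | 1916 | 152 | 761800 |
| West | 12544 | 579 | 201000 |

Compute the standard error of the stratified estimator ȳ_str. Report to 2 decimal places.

Var(ȳ_str) = Σₕ Wₕ²(1 − fₕ)sₕ²/nₕ with Wₕ = Nₕ/N, N = 44470.
East: Wₕ = 0.36343602; term = 0.36343602²·(1 − 0.02598688)·1038000/420 = 317.95731.
Central: Wₕ = 0.31140094; term = 0.31140094²·(1 − 0.11835644)·2134000/1639 = 111.31363.
North: Wₕ = 0.04308523; term = 0.04308523²·(1 − 0.07933194)·761800/152 = 8.5655885.
West: Wₕ = 0.28207781; term = 0.28207781²·(1 − 0.04615753)·201000/579 = 26.347049.
Sum = 464.18358.
SE = √(464.18358) = 21.54.

21.54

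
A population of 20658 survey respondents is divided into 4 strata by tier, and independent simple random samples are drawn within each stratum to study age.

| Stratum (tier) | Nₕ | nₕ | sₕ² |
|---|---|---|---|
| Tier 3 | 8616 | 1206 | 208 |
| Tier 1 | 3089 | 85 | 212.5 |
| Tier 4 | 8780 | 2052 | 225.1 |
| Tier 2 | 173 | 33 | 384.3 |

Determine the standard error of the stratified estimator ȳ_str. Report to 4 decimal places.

Var(ȳ_str) = Σₕ Wₕ²(1 − fₕ)sₕ²/nₕ with Wₕ = Nₕ/N, N = 20658.
Tier 3: Wₕ = 0.41707813; term = 0.41707813²·(1 − 0.13997214)·208/1206 = 0.025802595.
Tier 1: Wₕ = 0.14953045; term = 0.14953045²·(1 − 0.02751700)·212.5/85 = 0.054360232.
Tier 4: Wₕ = 0.42501694; term = 0.42501694²·(1 − 0.23371298)·225.1/2052 = 0.015184556.
Tier 2: Wₕ = 0.00837448; term = 0.00837448²·(1 − 0.19075145)·384.3/33 = 6.6092783 × 10^-4.
Sum = 0.096008311.
SE = √(0.096008311) = 0.3099.

0.3099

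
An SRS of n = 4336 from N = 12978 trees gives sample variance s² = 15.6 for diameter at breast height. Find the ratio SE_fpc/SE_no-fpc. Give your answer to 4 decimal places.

0.8160

f = n/N = 4336/12978 = 0.33410387.
SE_no-fpc = √(s²/n) = 0.059981547; SE_fpc = √((1−f)s²/n) = 0.048946417.
Ratio = √(1−f) = 0.81602459.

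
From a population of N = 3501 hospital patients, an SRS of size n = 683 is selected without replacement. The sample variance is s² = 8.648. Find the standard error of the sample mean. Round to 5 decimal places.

Under SRS without replacement, Var(ȳ) = (1 − f)·s²/n with f = n/N = 683/3501 = 0.19508712.
Var(ȳ) = (1 − 0.19508712)·8.648/683 = 0.80491288·0.012661786 = 0.010191635.
SE(ȳ) = √(0.010191635) = 0.10095.

0.10095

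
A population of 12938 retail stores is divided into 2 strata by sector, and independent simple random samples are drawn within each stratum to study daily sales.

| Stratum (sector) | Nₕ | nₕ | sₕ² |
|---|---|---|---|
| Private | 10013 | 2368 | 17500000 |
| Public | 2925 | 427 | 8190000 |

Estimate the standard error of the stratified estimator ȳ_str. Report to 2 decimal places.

Var(ȳ_str) = Σₕ Wₕ²(1 − fₕ)sₕ²/nₕ with Wₕ = Nₕ/N, N = 12938.
Private: Wₕ = 0.77392178; term = 0.77392178²·(1 − 0.23649256)·17500000/2368 = 3379.588.
Public: Wₕ = 0.22607822; term = 0.22607822²·(1 − 0.14598291)·8190000/427 = 837.22085.
Sum = 4216.8089.
SE = √(4216.8089) = 64.94.

64.94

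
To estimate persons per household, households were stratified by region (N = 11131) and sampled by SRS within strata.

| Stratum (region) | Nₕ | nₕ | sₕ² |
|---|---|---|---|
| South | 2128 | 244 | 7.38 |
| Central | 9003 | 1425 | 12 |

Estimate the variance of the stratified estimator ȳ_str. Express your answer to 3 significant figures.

0.00562

Var(ȳ_str) = Σₕ Wₕ²(1 − fₕ)sₕ²/nₕ with Wₕ = Nₕ/N, N = 11131.
South: Wₕ = 0.19117779; term = 0.19117779²·(1 − 0.11466165)·7.38/244 = 9.7870249 × 10^-4.
Central: Wₕ = 0.80882221; term = 0.80882221²·(1 − 0.15828057)·12/1425 = 0.0046370296.
Sum = 0.0056157321.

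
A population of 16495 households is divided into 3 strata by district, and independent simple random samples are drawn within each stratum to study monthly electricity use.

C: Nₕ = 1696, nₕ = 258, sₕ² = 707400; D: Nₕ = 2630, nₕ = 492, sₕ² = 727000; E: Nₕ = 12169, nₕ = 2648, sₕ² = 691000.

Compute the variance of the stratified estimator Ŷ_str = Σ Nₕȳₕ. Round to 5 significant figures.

Var(Ŷ_str) = Σₕ Nₕ²(1 − fₕ)sₕ²/nₕ.
C: 1696²·(1 − 258/1696)·707400/258 = 6.6869809 × 10^9.
D: 2630²·(1 − 492/2630)·727000/492 = 8.3086939 × 10^9.
E: 12169²·(1 − 2648/12169)·691000/2648 = 3.0234133 × 10^10.
Sum = 4.5229808 × 10^10.

4.5230 × 10^10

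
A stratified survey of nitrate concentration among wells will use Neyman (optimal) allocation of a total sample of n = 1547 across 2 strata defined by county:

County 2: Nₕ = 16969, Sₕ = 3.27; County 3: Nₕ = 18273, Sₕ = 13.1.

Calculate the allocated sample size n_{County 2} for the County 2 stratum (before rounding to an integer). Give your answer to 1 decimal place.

Neyman allocation: nₕ = n·NₕSₕ / Σⱼ NⱼSⱼ.
Σ NⱼSⱼ = 16969·3.27 + 18273·13.1 = 294864.93.
n_{County 2} = 1547·16969·3.27 / 294864.93 = 291.1.

291.1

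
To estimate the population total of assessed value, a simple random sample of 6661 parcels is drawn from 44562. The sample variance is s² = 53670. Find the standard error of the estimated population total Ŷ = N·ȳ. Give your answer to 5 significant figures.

Var(Ŷ) = N²·Var(ȳ) = N²·(1 − n/N)·s²/n.
f = 6661/44562 = 0.14947713; Var(ȳ) = 0.85052287·53670/6661 = 6.8529594.
Var(Ŷ) = 44562² · 6.8529594 = 1.3608414 × 10^10.
SE(Ŷ) = √(1.3608414 × 10^10) = 116660.

116660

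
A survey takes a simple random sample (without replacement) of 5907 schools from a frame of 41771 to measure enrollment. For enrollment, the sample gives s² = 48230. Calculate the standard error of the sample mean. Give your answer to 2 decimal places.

Under SRS without replacement, Var(ȳ) = (1 − f)·s²/n with f = n/N = 5907/41771 = 0.14141390.
Var(ȳ) = (1 − 0.14141390)·48230/5907 = 0.85858610·8.1648891 = 7.0102603.
SE(ȳ) = √(7.0102603) = 2.65.

2.65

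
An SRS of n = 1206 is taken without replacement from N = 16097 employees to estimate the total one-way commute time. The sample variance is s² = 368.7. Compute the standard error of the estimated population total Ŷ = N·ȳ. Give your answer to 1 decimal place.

Var(Ŷ) = N²·Var(ȳ) = N²·(1 − n/N)·s²/n.
f = 1206/16097 = 0.07492079; Var(ȳ) = 0.92507921·368.7/1206 = 0.2828165.
Var(Ŷ) = 16097² · 0.2828165 = 7.3281547 × 10^7.
SE(Ŷ) = √(7.3281547 × 10^7) = 8560.5.

8560.5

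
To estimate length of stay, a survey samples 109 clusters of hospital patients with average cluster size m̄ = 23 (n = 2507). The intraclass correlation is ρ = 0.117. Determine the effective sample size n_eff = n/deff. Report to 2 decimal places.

deff = 1 + (23 − 1)·0.117 = 1 + 2.574 = 3.574.
n_eff = 2507 / 3.574 = 701.45.

701.45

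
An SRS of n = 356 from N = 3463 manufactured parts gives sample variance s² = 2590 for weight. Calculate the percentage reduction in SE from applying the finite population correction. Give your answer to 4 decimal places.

5.2794

f = n/N = 356/3463 = 0.10280104.
SE_no-fpc = √(s²/n) = 2.6972729; SE_fpc = √((1−f)s²/n) = 2.5548727.
Ratio = √(1−f) = 0.94720587. Reduction = 100·(1 − 0.94720587) = 5.2794%.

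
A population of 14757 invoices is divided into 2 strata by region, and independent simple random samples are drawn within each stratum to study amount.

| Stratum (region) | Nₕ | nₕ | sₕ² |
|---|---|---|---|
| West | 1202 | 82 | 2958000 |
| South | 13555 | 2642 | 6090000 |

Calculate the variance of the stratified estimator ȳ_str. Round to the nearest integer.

Var(ȳ_str) = Σₕ Wₕ²(1 − fₕ)sₕ²/nₕ with Wₕ = Nₕ/N, N = 14757.
West: Wₕ = 0.08145287; term = 0.08145287²·(1 − 0.06821963)·2958000/82 = 223.00297.
South: Wₕ = 0.91854713; term = 0.91854713²·(1 − 0.19490963)·6090000/2642 = 1565.7845.
Sum = 1788.7875.

1789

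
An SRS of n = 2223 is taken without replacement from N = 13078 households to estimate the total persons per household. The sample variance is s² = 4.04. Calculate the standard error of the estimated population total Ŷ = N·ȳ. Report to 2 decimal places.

507.93

Var(Ŷ) = N²·Var(ȳ) = N²·(1 − n/N)·s²/n.
f = 2223/13078 = 0.16998012; Var(ȳ) = 0.83001988·4.04/2223 = 0.0015084482.
Var(Ŷ) = 13078² · 0.0015084482 = 257996.06.
SE(Ŷ) = √(257996.06) = 507.93.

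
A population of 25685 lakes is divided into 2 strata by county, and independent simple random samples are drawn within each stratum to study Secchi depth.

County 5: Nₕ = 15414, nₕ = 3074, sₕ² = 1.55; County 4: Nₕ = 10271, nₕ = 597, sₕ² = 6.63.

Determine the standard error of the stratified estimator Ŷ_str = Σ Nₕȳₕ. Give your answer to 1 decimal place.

Var(Ŷ_str) = Σₕ Nₕ²(1 − fₕ)sₕ²/nₕ.
County 5: 15414²·(1 − 3074/15414)·1.55/3074 = 95908.776.
County 4: 10271²·(1 − 597/10271)·6.63/597 = 1.1034636 × 10^6.
Sum = 1.1993724 × 10^6.
SE = √(1.1993724 × 10^6) = 1095.2.

1095.2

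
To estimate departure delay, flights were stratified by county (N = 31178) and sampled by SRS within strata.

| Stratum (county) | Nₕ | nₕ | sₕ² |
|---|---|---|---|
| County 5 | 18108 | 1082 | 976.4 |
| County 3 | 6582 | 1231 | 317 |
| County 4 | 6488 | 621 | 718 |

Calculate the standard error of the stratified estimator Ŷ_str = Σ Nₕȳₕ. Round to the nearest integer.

Var(Ŷ_str) = Σₕ Nₕ²(1 − fₕ)sₕ²/nₕ.
County 5: 18108²·(1 − 1082/18108)·976.4/1082 = 2.7821698 × 10^8.
County 3: 6582²·(1 − 1231/6582)·317/1231 = 9.0697233 × 10^6.
County 4: 6488²·(1 − 621/6488)·718/621 = 4.4010852 × 10^7.
Sum = 3.3129756 × 10^8.
SE = √(3.3129756 × 10^8) = 18202.

18202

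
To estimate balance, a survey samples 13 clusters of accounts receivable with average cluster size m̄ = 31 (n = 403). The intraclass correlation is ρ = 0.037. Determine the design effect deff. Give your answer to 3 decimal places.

2.110

deff = 1 + (31 − 1)·0.037 = 1 + 1.11 = 2.11.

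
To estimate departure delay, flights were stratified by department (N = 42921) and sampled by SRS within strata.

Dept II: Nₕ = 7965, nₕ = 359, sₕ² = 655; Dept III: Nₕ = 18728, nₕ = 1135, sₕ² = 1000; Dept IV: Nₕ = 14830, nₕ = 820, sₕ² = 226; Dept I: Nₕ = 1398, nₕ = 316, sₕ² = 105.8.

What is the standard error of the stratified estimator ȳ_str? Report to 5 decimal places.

Var(ȳ_str) = Σₕ Wₕ²(1 − fₕ)sₕ²/nₕ with Wₕ = Nₕ/N, N = 42921.
Dept II: Wₕ = 0.18557350; term = 0.18557350²·(1 − 0.04507219)·655/359 = 0.059999729.
Dept III: Wₕ = 0.43633653; term = 0.43633653²·(1 − 0.06060444)·1000/1135 = 0.15757807.
Dept IV: Wₕ = 0.34551851; term = 0.34551851²·(1 − 0.05529332)·226/820 = 0.031083807.
Dept I: Wₕ = 0.03257147; term = 0.03257147²·(1 − 0.22603720)·105.8/316 = 2.7491178 × 10^-4.
Sum = 0.24893652.
SE = √(0.24893652) = 0.49894.

0.49894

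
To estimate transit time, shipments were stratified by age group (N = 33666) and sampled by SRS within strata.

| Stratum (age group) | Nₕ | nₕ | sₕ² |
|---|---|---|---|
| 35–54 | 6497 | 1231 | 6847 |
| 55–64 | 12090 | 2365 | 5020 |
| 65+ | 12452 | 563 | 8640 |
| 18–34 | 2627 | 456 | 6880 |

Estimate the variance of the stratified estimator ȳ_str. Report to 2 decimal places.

2.47

Var(ȳ_str) = Σₕ Wₕ²(1 − fₕ)sₕ²/nₕ with Wₕ = Nₕ/N, N = 33666.
35–54: Wₕ = 0.19298402; term = 0.19298402²·(1 − 0.18947206)·6847/1231 = 0.16790087.
55–64: Wₕ = 0.35911602; term = 0.35911602²·(1 − 0.19561621)·5020/2365 = 0.22019398.
65+: Wₕ = 0.36986871; term = 0.36986871²·(1 − 0.04521362)·8640/563 = 2.0045032.
18–34: Wₕ = 0.07803125; term = 0.07803125²·(1 − 0.17358203)·6880/456 = 0.075920744.
Sum = 2.4685188.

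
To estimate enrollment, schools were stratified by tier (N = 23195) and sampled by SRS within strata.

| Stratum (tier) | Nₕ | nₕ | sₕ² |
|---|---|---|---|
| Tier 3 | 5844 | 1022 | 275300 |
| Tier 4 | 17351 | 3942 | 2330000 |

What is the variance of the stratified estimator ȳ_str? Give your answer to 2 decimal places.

269.72

Var(ȳ_str) = Σₕ Wₕ²(1 − fₕ)sₕ²/nₕ with Wₕ = Nₕ/N, N = 23195.
Tier 3: Wₕ = 0.25195085; term = 0.25195085²·(1 − 0.17488022)·275300/1022 = 14.109252.
Tier 4: Wₕ = 0.74804915; term = 0.74804915²·(1 − 0.22719152)·2330000/3942 = 255.60624.
Sum = 269.71549.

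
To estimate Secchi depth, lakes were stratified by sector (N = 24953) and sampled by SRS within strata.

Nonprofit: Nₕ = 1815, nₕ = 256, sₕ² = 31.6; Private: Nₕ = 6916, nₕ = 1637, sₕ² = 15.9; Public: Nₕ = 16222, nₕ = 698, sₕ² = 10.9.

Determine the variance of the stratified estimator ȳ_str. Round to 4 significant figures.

0.007446

Var(ȳ_str) = Σₕ Wₕ²(1 − fₕ)sₕ²/nₕ with Wₕ = Nₕ/N, N = 24953.
Nonprofit: Wₕ = 0.07273675; term = 0.07273675²·(1 − 0.14104683)·31.6/256 = 5.6095023 × 10^-4.
Private: Wₕ = 0.27716106; term = 0.27716106²·(1 − 0.23669751)·15.9/1637 = 5.6952076 × 10^-4.
Public: Wₕ = 0.65010219; term = 0.65010219²·(1 − 0.04302799)·10.9/698 = 0.0063158757.
Sum = 0.0074463467.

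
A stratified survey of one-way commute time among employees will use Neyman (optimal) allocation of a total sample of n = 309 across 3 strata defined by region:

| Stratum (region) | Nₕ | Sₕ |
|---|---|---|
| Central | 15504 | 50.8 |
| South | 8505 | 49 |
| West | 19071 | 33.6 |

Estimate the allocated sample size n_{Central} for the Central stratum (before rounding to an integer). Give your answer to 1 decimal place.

Neyman allocation: nₕ = n·NₕSₕ / Σⱼ NⱼSⱼ.
Σ NⱼSⱼ = 15504·50.8 + 8505·49 + 19071·33.6 = 1.8451338 × 10^6.
n_{Central} = 309·15504·50.8 / (1.8451338 × 10^6) = 131.9.

131.9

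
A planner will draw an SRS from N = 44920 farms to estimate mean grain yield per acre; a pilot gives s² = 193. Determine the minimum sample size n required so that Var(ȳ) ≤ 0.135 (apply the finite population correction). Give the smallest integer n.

1386

Without fpc, n₀ = s²/D = 193/0.135 = 1429.6296.
With fpc, (1 − n/N)·s²/n ≤ D requires n ≥ n₀/(1 + n₀/N) = 1429.6296/(1 + 1429.6296/44920) = 1385.5334.
Rounding up, n = 1386.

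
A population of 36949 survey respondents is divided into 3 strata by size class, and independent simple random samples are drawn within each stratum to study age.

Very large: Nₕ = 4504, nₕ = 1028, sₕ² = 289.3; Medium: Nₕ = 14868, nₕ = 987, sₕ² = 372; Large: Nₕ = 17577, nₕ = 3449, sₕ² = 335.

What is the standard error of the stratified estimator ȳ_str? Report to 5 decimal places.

0.27905

Var(ȳ_str) = Σₕ Wₕ²(1 − fₕ)sₕ²/nₕ with Wₕ = Nₕ/N, N = 36949.
Very large: Wₕ = 0.12189775; term = 0.12189775²·(1 − 0.22824156)·289.3/1028 = 0.0032272164.
Medium: Wₕ = 0.40239249; term = 0.40239249²·(1 − 0.06638418)·372/987 = 0.056976231.
Large: Wₕ = 0.47570976; term = 0.47570976²·(1 − 0.19622234)·335/3449 = 0.017667361.
Sum = 0.077870808.
SE = √(0.077870808) = 0.27905.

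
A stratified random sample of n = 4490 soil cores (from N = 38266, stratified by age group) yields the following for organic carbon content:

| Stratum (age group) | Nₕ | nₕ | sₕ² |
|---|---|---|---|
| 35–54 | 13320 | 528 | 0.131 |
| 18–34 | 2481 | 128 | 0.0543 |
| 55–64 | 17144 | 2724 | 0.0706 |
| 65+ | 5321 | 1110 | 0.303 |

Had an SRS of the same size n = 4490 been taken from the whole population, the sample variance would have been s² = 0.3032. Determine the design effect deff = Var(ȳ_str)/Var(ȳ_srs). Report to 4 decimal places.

0.6562

Var(ȳ_str) = Σ Wₕ²(1−fₕ)sₕ²/nₕ with Wₕ = Nₕ/38266:
  35–54: (13320/38266)²·(1−528/13320)·0.131/528 = 2.8870474 × 10^-5
  18–34: (2481/38266)²·(1−128/2481)·0.0543/128 = 1.6912679 × 10^-6
  55–64: (17144/38266)²·(1−2724/17144)·0.0706/2724 = 4.3757135 × 10^-6
  65+: (5321/38266)²·(1−1110/5321)·0.303/1110 = 4.1770725 × 10^-6
  → Var(ȳ_str) = 3.9114528 × 10^-5.
Var(ȳ_srs) = (1 − 4490/38266)·0.3032/4490 = 5.9604357 × 10^-5.
deff = (3.9114528 × 10^-5) / (5.9604357 × 10^-5) = 0.6562.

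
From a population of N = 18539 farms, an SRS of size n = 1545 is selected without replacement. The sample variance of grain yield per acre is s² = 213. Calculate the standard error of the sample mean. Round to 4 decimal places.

Under SRS without replacement, Var(ȳ) = (1 − f)·s²/n with f = n/N = 1545/18539 = 0.08333783.
Var(ȳ) = (1 − 0.08333783)·213/1545 = 0.91666217·0.13786408 = 0.12637478.
SE(ȳ) = √(0.12637478) = 0.3555.

0.3555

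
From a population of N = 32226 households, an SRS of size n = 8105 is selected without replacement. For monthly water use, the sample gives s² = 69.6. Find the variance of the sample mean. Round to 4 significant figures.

0.006428

Under SRS without replacement, Var(ȳ) = (1 − f)·s²/n with f = n/N = 8105/32226 = 0.25150500.
Var(ȳ) = (1 − 0.25150500)·69.6/8105 = 0.74849500·0.0085872918 = 0.006427545.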